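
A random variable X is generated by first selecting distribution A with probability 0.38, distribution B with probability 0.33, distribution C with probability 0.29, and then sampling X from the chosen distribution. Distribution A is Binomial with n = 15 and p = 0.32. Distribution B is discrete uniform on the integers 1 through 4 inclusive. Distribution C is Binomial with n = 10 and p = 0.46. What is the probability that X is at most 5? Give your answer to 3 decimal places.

0.789

Conditional on each component, P(X ≤ 5): A: 0.660725; B: 1; C: 0.716762.
By total probability, P(X ≤ 5) = 0.38·0.660725 + 0.33·1 + 0.29·0.716762 = 0.788936.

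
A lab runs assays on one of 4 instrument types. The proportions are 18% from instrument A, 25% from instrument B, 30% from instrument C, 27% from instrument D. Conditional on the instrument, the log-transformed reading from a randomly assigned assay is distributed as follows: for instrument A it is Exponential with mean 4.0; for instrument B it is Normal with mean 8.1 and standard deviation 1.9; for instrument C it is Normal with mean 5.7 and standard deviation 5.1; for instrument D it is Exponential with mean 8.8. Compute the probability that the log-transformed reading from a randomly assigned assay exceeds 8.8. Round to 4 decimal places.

0.2898

Conditional on each instrument, P(X > 8.8): A: 0.110803; B: 0.35628; C: 0.271646; D: 0.367879.
By total probability, P(X > 8.8) = 0.18·0.110803 + 0.25·0.35628 + 0.3·0.271646 + 0.27·0.367879 = 0.289836.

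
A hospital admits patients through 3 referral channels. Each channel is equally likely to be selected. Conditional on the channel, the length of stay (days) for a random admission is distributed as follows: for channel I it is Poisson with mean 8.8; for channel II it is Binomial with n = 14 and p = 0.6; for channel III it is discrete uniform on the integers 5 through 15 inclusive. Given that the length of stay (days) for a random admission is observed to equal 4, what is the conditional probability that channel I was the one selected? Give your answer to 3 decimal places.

Likelihoods P(X=4 | ·): I: 0.0376641; II: 0.0136031; III: 0.
Posterior ∝ prior × likelihood. Numerator for I: 0.333333·0.0376641 = 0.0125547.
Normalizing constant: 0.333333·0.0376641 + 0.333333·0.0136031 + 0.333333·0 = 0.0170891.
P(I | observation) = 0.0125547 / 0.0170891 = 0.734662.

0.735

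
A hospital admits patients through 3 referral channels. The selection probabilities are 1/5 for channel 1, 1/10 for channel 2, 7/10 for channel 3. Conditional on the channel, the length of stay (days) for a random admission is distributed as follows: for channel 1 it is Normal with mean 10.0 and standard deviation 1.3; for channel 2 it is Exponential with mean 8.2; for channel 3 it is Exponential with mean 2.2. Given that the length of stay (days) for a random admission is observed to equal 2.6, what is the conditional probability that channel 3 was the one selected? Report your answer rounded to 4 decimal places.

Likelihoods f(2.6 | ·): 1: 2.82411e-08; 2: 0.0888143; 3: 0.139418.
Posterior ∝ prior × likelihood. Numerator for 3: 0.7·0.139418 = 0.0975929.
Normalizing constant: 0.2·2.82411e-08 + 0.1·0.0888143 + 0.7·0.139418 = 0.106474.
P(3 | observation) = 0.0975929 / 0.106474 = 0.916586.

0.9166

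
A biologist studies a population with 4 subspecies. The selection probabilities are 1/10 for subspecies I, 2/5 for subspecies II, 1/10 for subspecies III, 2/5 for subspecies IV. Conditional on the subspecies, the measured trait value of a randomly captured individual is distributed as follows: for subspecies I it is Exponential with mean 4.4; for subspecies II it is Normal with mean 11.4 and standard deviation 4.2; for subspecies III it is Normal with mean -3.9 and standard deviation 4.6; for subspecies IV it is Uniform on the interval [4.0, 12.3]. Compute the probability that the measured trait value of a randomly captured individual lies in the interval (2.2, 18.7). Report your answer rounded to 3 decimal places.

0.846

Conditional on each subspecies, P(2.2 < X < 18.7): I: 0.592266; II: 0.944658; III: 0.092405; IV: 1.
By total probability, P(2.2 < X < 18.7) = 0.1·0.592266 + 0.4·0.944658 + 0.1·0.092405 + 0.4·1 = 0.84633.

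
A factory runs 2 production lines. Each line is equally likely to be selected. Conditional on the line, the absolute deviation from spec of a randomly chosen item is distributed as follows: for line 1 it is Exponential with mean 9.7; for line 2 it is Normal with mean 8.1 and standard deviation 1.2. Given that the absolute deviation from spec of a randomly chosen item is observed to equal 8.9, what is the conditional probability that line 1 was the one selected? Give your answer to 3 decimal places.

Likelihoods f(8.9 | ·): 1: 0.0411862; 2: 0.266207.
Posterior ∝ prior × likelihood. Numerator for 1: 0.5·0.0411862 = 0.0205931.
Normalizing constant: 0.5·0.0411862 + 0.5·0.266207 = 0.153696.
P(1 | observation) = 0.0205931 / 0.153696 = 0.133986.

0.134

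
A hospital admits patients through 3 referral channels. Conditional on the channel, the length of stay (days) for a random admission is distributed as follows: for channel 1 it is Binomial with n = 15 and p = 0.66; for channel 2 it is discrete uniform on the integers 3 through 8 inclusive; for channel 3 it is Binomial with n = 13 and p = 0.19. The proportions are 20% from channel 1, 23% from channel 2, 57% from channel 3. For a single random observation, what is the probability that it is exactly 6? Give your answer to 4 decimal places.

Conditional on each channel, P(X = 6): 1: 0.0251176; 2: 0.166667; 3: 0.0184686.
By total probability, P(X = 6) = 0.2·0.0251176 + 0.23·0.166667 + 0.57·0.0184686 = 0.053884.

0.0539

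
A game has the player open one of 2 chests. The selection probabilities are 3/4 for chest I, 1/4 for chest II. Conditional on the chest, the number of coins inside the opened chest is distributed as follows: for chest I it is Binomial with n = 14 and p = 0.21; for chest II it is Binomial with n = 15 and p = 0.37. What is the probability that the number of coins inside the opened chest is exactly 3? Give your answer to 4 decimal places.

Conditional on each chest, P(X = 3): I: 0.252149; II: 0.0900955.
By total probability, P(X = 3) = 0.75·0.252149 + 0.25·0.0900955 = 0.211636.

0.2116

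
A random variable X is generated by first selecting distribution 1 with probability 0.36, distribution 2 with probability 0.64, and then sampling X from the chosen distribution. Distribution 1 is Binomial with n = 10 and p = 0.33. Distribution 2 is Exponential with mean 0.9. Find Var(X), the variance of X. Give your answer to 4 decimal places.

2.6415

Per component, 1: μ=3.3, E[X²]=13.101; 2: μ=0.9, E[X²]=1.62.
E[X] = 0.36·3.3 + 0.64·0.9 = 1.764.
E[X²] = 0.36·13.101 + 0.64·1.62 = 5.75316.
Var(X) = E[X²] − (E[X])² = 5.75316 − 3.1117 = 2.64146.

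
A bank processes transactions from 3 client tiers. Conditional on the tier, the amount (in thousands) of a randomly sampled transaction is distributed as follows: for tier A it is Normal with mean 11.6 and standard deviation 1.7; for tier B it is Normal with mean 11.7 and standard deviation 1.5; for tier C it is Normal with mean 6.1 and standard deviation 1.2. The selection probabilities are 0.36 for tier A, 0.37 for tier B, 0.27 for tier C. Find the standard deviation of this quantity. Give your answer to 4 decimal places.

Per component, A: μ=11.6, E[X²]=137.45; B: μ=11.7, E[X²]=139.14; C: μ=6.1, E[X²]=38.65.
E[X] = 0.36·11.6 + 0.37·11.7 + 0.27·6.1 = 10.152.
E[X²] = 0.36·137.45 + 0.37·139.14 + 0.27·38.65 = 111.399.
Var(X) = E[X²] − (E[X])² = 111.399 − 103.063 = 8.3362.
SD(X) = √8.3362 = 2.88725.

2.8872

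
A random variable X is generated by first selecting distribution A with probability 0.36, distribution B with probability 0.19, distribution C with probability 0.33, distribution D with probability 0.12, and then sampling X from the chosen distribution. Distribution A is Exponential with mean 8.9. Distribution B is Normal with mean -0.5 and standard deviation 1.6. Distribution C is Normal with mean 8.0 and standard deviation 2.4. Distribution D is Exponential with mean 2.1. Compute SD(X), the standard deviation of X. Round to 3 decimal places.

Per component, A: μ=8.9, E[X²]=158.42; B: μ=-0.5, E[X²]=2.81; C: μ=8, E[X²]=69.76; D: μ=2.1, E[X²]=8.82.
E[X] = 0.36·8.9 + 0.19·-0.5 + 0.33·8 + 0.12·2.1 = 6.001.
E[X²] = 0.36·158.42 + 0.19·2.81 + 0.33·69.76 + 0.12·8.82 = 81.6443.
Var(X) = E[X²] − (E[X])² = 81.6443 − 36.012 = 45.6323.
SD(X) = √45.6323 = 6.75517.

6.755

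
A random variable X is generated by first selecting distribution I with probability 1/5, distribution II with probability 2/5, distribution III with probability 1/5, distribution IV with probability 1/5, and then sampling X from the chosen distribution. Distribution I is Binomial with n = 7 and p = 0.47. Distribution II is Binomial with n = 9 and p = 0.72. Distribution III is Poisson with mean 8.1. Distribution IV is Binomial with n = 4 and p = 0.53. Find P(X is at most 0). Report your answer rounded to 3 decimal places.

0.012

Conditional on each component, P(X ≤ 0): I: 0.0117471; II: 1.05785e-05; III: 0.000303539; IV: 0.0487968.
By total probability, P(X ≤ 0) = 0.2·0.0117471 + 0.4·1.05785e-05 + 0.2·0.000303539 + 0.2·0.0487968 = 0.0121737.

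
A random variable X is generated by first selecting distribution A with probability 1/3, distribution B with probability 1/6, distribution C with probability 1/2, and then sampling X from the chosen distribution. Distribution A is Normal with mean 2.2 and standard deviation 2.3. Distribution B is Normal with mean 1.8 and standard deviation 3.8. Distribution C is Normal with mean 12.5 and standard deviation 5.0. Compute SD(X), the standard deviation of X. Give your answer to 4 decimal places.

Per component, A: μ=2.2, E[X²]=10.13; B: μ=1.8, E[X²]=17.68; C: μ=12.5, E[X²]=181.25.
E[X] = 0.333333·2.2 + 0.166667·1.8 + 0.5·12.5 = 7.28333.
E[X²] = 0.333333·10.13 + 0.166667·17.68 + 0.5·181.25 = 96.9483.
Var(X) = E[X²] − (E[X])² = 96.9483 − 53.0469 = 43.9014.
SD(X) = √43.9014 = 6.62581.

6.6258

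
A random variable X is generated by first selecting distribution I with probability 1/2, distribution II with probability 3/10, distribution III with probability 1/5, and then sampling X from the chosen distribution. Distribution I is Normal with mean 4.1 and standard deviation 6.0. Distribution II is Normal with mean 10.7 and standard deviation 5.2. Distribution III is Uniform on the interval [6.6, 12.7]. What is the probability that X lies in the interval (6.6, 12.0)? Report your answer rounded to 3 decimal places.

Conditional on each component, P(6.6 < X < 12.0): I: 0.244486; II: 0.383493; III: 0.885246.
By total probability, P(6.6 < X < 12.0) = 0.5·0.244486 + 0.3·0.383493 + 0.2·0.885246 = 0.41434.

0.414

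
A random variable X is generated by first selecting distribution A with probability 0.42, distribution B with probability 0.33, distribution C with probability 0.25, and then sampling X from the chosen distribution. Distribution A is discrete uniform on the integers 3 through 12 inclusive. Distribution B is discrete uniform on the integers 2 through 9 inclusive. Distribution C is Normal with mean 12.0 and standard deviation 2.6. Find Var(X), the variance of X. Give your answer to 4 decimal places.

Per component, A: μ=7.5, E[X²]=64.5; B: μ=5.5, E[X²]=35.5; C: μ=12, E[X²]=150.76.
E[X] = 0.42·7.5 + 0.33·5.5 + 0.25·12 = 7.965.
E[X²] = 0.42·64.5 + 0.33·35.5 + 0.25·150.76 = 76.495.
Var(X) = E[X²] − (E[X])² = 76.495 − 63.4412 = 13.0538.

13.0538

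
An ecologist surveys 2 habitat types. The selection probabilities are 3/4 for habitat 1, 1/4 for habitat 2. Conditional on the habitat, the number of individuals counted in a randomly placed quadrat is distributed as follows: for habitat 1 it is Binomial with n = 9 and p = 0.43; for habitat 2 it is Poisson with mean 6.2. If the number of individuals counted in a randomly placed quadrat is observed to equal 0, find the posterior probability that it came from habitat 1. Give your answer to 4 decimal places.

0.9037

Likelihoods P(X=0 | ·): 1: 0.00635146; 2: 0.00202943.
Posterior ∝ prior × likelihood. Numerator for 1: 0.75·0.00635146 = 0.0047636.
Normalizing constant: 0.75·0.00635146 + 0.25·0.00202943 = 0.00527095.
P(1 | observation) = 0.0047636 / 0.00527095 = 0.903745.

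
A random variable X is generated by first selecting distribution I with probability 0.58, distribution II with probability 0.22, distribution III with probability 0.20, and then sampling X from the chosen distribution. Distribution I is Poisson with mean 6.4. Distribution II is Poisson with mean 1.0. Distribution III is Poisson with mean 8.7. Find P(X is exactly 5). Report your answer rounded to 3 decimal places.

Conditional on each component, P(X = 5): I: 0.148674; II: 0.00306566; III: 0.0691915.
By total probability, P(X = 5) = 0.58·0.148674 + 0.22·0.00306566 + 0.2·0.0691915 = 0.100743.

0.101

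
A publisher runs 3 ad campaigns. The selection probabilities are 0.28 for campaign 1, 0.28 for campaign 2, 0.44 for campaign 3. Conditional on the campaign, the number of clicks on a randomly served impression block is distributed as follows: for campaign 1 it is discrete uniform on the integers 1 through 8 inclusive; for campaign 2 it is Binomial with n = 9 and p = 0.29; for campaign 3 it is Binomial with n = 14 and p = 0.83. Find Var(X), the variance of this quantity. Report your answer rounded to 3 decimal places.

19.385

Per component, 1: μ=4.5, E[X²]=25.5; 2: μ=2.61, E[X²]=8.6652; 3: μ=11.62, E[X²]=137.
E[X] = 0.28·4.5 + 0.28·2.61 + 0.44·11.62 = 7.1036.
E[X²] = 0.28·25.5 + 0.28·8.6652 + 0.44·137 = 69.8462.
Var(X) = E[X²] − (E[X])² = 69.8462 − 50.4611 = 19.385.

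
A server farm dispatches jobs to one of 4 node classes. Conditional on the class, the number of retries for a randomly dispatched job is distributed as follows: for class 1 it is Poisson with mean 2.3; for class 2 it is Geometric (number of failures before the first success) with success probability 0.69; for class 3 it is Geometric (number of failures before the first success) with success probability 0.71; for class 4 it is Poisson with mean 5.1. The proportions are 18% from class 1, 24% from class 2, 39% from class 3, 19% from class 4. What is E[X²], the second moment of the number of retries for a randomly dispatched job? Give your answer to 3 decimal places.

For each component E[X²] = Var + (mean)², giving 1: 7.59; 2: 0.852972; 3: 0.742115; 4: 31.11.
Overall E[X²] = 0.18·7.59 + 0.24·0.852972 + 0.39·0.742115 + 0.19·31.11 = 7.77124.

7.771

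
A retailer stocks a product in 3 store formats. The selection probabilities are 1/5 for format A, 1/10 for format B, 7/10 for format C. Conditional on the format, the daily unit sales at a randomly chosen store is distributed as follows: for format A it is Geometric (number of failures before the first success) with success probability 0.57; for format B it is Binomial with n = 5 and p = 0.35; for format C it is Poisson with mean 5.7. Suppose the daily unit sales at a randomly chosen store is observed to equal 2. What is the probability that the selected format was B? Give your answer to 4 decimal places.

Likelihoods P(X=2 | ·): A: 0.105393; B: 0.336416; C: 0.0543552.
Posterior ∝ prior × likelihood. Numerator for B: 0.1·0.336416 = 0.0336416.
Normalizing constant: 0.2·0.105393 + 0.1·0.336416 + 0.7·0.0543552 = 0.0927688.
P(B | observation) = 0.0336416 / 0.0927688 = 0.362639.

0.3626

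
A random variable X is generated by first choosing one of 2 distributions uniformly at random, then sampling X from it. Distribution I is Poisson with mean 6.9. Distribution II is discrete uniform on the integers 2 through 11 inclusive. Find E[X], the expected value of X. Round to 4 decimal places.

Component means — I: 6.9; II: 6.5.
E[X] = 0.5·6.9 + 0.5·6.5 = 6.7.

6.7000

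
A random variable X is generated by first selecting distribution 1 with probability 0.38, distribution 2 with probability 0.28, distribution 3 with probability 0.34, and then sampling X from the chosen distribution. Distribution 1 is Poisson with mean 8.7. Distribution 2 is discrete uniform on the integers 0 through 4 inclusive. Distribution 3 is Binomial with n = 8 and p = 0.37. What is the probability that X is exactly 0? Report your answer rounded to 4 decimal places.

Conditional on each component, P(X = 0): 1: 0.000166586; 2: 0.2; 3: 0.0248156.
By total probability, P(X = 0) = 0.38·0.000166586 + 0.28·0.2 + 0.34·0.0248156 = 0.0645006.

0.0645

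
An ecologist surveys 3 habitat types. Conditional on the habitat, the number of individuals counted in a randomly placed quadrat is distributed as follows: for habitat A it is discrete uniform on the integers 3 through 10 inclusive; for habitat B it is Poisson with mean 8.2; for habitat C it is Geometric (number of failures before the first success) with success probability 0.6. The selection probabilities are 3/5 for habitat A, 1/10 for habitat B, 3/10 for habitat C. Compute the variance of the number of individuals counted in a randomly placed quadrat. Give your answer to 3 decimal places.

Per component, A: μ=6.5, E[X²]=47.5; B: μ=8.2, E[X²]=75.44; C: μ=0.666667, E[X²]=1.55556.
E[X] = 0.6·6.5 + 0.1·8.2 + 0.3·0.666667 = 4.92.
E[X²] = 0.6·47.5 + 0.1·75.44 + 0.3·1.55556 = 36.5107.
Var(X) = E[X²] − (E[X])² = 36.5107 − 24.2064 = 12.3043.

12.304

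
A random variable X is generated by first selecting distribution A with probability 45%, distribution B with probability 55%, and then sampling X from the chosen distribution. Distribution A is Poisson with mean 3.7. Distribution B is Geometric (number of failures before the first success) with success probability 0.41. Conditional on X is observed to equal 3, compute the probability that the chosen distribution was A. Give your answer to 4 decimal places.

Likelihoods P(X=3 | ·): A: 0.20872; B: 0.0842054.
Posterior ∝ prior × likelihood. Numerator for A: 0.45·0.20872 = 0.0939241.
Normalizing constant: 0.45·0.20872 + 0.55·0.0842054 = 0.140237.
P(A | observation) = 0.0939241 / 0.140237 = 0.669752.

0.6698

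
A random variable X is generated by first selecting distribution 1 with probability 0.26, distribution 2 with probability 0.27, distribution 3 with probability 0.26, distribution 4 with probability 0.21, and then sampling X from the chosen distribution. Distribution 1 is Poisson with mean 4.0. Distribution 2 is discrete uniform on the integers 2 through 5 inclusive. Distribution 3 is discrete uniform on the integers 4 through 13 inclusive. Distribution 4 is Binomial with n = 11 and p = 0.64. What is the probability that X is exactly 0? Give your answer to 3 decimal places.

0.005

Conditional on each component, P(X = 0): 1: 0.0183156; 2: 0; 3: 0; 4: 1.31622e-05.
By total probability, P(X = 0) = 0.26·0.0183156 + 0.27·0 + 0.26·0 + 0.21·1.31622e-05 = 0.00476483.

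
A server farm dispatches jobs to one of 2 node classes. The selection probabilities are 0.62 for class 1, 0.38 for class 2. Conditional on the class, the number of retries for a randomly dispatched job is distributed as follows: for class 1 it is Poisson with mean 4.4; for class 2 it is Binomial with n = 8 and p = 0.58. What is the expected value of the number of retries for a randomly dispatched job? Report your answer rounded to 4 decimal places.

Component means — 1: 4.4; 2: 4.64.
E[X] = 0.62·4.4 + 0.38·4.64 = 4.4912.

4.4912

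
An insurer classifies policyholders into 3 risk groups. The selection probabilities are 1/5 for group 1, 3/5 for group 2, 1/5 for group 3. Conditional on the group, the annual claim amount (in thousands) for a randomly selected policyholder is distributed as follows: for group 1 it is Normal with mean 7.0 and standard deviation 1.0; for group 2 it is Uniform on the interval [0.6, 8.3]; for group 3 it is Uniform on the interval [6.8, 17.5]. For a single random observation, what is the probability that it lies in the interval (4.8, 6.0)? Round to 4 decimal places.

Conditional on each group, P(4.8 < X < 6.0): 1: 0.144752; 2: 0.155844; 3: 0.
By total probability, P(4.8 < X < 6.0) = 0.2·0.144752 + 0.6·0.155844 + 0.2·0 = 0.122457.

0.1225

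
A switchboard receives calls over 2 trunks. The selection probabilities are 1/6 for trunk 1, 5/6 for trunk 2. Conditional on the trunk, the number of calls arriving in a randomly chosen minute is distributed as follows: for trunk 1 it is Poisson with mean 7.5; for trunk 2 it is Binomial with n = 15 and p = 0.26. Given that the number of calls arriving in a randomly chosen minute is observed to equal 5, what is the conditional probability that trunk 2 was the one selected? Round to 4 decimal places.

Likelihoods P(X=5 | ·): 1: 0.109375; 2: 0.175687.
Posterior ∝ prior × likelihood. Numerator for 2: 0.833333·0.175687 = 0.146406.
Normalizing constant: 0.166667·0.109375 + 0.833333·0.175687 = 0.164635.
P(2 | observation) = 0.146406 / 0.164635 = 0.889276.

0.8893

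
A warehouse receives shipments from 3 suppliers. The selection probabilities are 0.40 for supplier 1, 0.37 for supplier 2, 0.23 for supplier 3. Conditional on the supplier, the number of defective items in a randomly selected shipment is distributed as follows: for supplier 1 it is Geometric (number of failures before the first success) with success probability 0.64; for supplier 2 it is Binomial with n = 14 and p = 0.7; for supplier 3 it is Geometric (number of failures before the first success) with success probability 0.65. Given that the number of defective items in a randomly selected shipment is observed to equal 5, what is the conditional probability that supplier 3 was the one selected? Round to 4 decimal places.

0.1641

Likelihoods P(X=5 | ·): 1: 0.00386984; 2: 0.00662286; 3: 0.00341392.
Posterior ∝ prior × likelihood. Numerator for 3: 0.23·0.00341392 = 0.000785202.
Normalizing constant: 0.4·0.00386984 + 0.37·0.00662286 + 0.23·0.00341392 = 0.00478359.
P(3 | observation) = 0.000785202 / 0.00478359 = 0.164145.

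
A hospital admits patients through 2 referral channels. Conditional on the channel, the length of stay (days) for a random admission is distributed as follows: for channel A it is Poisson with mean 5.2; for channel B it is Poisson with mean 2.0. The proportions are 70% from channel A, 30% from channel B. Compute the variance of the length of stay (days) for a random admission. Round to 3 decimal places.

6.390

Per component, A: μ=5.2, E[X²]=32.24; B: μ=2, E[X²]=6.
E[X] = 0.7·5.2 + 0.3·2 = 4.24.
E[X²] = 0.7·32.24 + 0.3·6 = 24.368.
Var(X) = E[X²] − (E[X])² = 24.368 − 17.9776 = 6.3904.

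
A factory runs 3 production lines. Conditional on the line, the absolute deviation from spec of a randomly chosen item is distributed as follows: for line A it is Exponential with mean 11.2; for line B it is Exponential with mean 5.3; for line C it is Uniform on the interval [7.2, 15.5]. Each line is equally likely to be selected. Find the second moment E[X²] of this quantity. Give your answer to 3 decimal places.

For each component E[X²] = Var + (mean)², giving A: 250.88; B: 56.18; C: 134.563.
Overall E[X²] = 0.333333·250.88 + 0.333333·56.18 + 0.333333·134.563 = 147.208.

147.208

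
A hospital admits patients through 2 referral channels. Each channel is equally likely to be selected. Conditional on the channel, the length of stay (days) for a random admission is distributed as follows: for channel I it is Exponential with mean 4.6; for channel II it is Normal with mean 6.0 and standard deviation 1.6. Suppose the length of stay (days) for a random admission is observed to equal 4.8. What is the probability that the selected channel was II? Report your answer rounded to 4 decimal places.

0.7108

Likelihoods f(4.8 | ·): I: 0.0765712; II: 0.188211.
Posterior ∝ prior × likelihood. Numerator for II: 0.5·0.188211 = 0.0941054.
Normalizing constant: 0.5·0.0765712 + 0.5·0.188211 = 0.132391.
P(II | observation) = 0.0941054 / 0.132391 = 0.710814.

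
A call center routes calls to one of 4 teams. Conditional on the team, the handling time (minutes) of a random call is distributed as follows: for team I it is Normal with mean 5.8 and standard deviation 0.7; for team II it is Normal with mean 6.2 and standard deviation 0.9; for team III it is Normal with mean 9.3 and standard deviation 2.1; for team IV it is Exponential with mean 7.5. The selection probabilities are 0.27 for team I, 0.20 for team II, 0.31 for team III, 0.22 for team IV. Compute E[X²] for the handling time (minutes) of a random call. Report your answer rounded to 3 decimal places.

69.994

For each component E[X²] = Var + (mean)², giving I: 34.13; II: 39.25; III: 90.9; IV: 112.5.
Overall E[X²] = 0.27·34.13 + 0.2·39.25 + 0.31·90.9 + 0.22·112.5 = 69.9941.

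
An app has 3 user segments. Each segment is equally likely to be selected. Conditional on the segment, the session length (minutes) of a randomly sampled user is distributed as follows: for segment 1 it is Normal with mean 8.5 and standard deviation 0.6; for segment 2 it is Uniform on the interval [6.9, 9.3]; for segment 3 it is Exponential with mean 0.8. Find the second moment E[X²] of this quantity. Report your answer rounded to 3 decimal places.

For each component E[X²] = Var + (mean)², giving 1: 72.61; 2: 66.09; 3: 1.28.
Overall E[X²] = 0.333333·72.61 + 0.333333·66.09 + 0.333333·1.28 = 46.66.

46.660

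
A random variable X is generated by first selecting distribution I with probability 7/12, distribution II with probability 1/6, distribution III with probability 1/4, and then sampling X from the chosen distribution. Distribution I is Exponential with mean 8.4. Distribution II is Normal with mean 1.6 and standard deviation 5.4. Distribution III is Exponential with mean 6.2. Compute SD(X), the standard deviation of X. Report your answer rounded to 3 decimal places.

Per component, I: μ=8.4, E[X²]=141.12; II: μ=1.6, E[X²]=31.72; III: μ=6.2, E[X²]=76.88.
E[X] = 0.583333·8.4 + 0.166667·1.6 + 0.25·6.2 = 6.71667.
E[X²] = 0.583333·141.12 + 0.166667·31.72 + 0.25·76.88 = 106.827.
Var(X) = E[X²] − (E[X])² = 106.827 − 45.1136 = 61.7131.
SD(X) = √61.7131 = 7.85577.

7.856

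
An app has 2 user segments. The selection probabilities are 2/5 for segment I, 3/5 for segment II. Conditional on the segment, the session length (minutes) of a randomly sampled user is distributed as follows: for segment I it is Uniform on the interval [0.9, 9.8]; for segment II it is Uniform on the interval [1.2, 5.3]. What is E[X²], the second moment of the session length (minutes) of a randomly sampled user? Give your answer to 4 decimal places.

21.2673

For each component E[X²] = Var + (mean)², giving I: 35.2233; II: 11.9633.
Overall E[X²] = 0.4·35.2233 + 0.6·11.9633 = 21.2673.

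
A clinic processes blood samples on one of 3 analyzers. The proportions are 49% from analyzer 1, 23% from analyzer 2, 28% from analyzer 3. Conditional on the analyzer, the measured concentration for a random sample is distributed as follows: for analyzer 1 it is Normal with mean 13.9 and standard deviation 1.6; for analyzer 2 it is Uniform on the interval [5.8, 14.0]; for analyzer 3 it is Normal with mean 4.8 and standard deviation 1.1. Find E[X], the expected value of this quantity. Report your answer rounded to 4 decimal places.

10.4320

Component means — 1: 13.9; 2: 9.9; 3: 4.8.
E[X] = 0.49·13.9 + 0.23·9.9 + 0.28·4.8 = 10.432.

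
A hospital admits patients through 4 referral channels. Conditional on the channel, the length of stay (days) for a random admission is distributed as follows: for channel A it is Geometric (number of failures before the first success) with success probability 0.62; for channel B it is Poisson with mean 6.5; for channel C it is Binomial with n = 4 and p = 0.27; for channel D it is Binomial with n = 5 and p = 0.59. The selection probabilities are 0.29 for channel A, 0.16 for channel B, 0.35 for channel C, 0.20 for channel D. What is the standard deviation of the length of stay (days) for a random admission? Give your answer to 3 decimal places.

Per component, A: μ=0.612903, E[X²]=1.3642; B: μ=6.5, E[X²]=48.75; C: μ=1.08, E[X²]=1.9548; D: μ=2.95, E[X²]=9.912.
E[X] = 0.29·0.612903 + 0.16·6.5 + 0.35·1.08 + 0.2·2.95 = 2.18574.
E[X²] = 0.29·1.3642 + 0.16·48.75 + 0.35·1.9548 + 0.2·9.912 = 10.8622.
Var(X) = E[X²] − (E[X])² = 10.8622 − 4.77747 = 6.08473.
SD(X) = √6.08473 = 2.46672.

2.467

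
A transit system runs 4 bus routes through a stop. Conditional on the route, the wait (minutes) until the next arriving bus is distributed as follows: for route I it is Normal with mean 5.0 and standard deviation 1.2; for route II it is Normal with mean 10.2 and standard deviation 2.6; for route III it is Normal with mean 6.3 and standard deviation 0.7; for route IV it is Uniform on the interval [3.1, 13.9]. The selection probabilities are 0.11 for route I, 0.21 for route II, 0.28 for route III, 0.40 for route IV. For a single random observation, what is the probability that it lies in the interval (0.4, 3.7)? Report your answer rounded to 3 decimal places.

Conditional on each route, P(0.4 < X < 3.7): I: 0.139267; II: 0.00612779; III: 0.000101889; IV: 0.0555556.
By total probability, P(0.4 < X < 3.7) = 0.11·0.139267 + 0.21·0.00612779 + 0.28·0.000101889 + 0.4·0.0555556 = 0.038857.

0.039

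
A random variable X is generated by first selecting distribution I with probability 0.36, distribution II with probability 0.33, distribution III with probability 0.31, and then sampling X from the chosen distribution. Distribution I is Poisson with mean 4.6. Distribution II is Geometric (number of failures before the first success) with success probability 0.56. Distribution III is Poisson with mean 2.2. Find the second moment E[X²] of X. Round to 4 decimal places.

For each component E[X²] = Var + (mean)², giving I: 25.76; II: 2.02041; III: 7.04.
Overall E[X²] = 0.36·25.76 + 0.33·2.02041 + 0.31·7.04 = 12.1227.

12.1227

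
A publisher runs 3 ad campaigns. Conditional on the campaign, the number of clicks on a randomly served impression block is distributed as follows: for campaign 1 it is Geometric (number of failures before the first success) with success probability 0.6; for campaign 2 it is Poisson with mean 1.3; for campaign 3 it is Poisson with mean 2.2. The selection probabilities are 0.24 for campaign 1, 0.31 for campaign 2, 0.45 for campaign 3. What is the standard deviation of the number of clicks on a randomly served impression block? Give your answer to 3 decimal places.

1.434

Per component, 1: μ=0.666667, E[X²]=1.55556; 2: μ=1.3, E[X²]=2.99; 3: μ=2.2, E[X²]=7.04.
E[X] = 0.24·0.666667 + 0.31·1.3 + 0.45·2.2 = 1.553.
E[X²] = 0.24·1.55556 + 0.31·2.99 + 0.45·7.04 = 4.46823.
Var(X) = E[X²] − (E[X])² = 4.46823 − 2.41181 = 2.05642.
SD(X) = √2.05642 = 1.43402.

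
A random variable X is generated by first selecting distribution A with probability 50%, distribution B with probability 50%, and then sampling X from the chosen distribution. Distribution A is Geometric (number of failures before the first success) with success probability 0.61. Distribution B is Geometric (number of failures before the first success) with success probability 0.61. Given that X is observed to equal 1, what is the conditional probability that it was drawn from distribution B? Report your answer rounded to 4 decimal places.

Likelihoods P(X=1 | ·): A: 0.2379; B: 0.2379.
Posterior ∝ prior × likelihood. Numerator for B: 0.5·0.2379 = 0.11895.
Normalizing constant: 0.5·0.2379 + 0.5·0.2379 = 0.2379.
P(B | observation) = 0.11895 / 0.2379 = 0.5.

0.5000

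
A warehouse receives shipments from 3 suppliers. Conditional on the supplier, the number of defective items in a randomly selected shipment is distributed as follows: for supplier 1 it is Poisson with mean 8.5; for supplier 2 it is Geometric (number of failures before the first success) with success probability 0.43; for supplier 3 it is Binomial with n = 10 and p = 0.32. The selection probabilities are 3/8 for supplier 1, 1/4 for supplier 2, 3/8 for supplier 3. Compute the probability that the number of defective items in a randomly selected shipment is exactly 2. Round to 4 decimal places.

Conditional on each supplier, P(X = 2): 1: 0.00735029; 2: 0.139707; 3: 0.210661.
By total probability, P(X = 2) = 0.375·0.00735029 + 0.25·0.139707 + 0.375·0.210661 = 0.116681.

0.1167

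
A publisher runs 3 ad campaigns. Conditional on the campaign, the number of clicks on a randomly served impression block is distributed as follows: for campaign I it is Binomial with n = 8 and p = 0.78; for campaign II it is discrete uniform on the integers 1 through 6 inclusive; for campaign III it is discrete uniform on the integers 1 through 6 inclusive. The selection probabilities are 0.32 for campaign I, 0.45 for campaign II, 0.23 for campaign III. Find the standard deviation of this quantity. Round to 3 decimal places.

Per component, I: μ=6.24, E[X²]=40.3104; II: μ=3.5, E[X²]=15.1667; III: μ=3.5, E[X²]=15.1667.
E[X] = 0.32·6.24 + 0.45·3.5 + 0.23·3.5 = 4.3768.
E[X²] = 0.32·40.3104 + 0.45·15.1667 + 0.23·15.1667 = 23.2127.
Var(X) = E[X²] − (E[X])² = 23.2127 − 19.1564 = 4.05628.
SD(X) = √4.05628 = 2.01402.

2.014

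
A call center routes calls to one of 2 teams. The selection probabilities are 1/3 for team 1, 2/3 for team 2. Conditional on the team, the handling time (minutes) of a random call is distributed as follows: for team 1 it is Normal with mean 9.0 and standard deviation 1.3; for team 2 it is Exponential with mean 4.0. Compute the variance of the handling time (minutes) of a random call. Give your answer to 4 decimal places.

Per component, 1: μ=9, E[X²]=82.69; 2: μ=4, E[X²]=32.
E[X] = 0.333333·9 + 0.666667·4 = 5.66667.
E[X²] = 0.333333·82.69 + 0.666667·32 = 48.8967.
Var(X) = E[X²] − (E[X])² = 48.8967 − 32.1111 = 16.7856.

16.7856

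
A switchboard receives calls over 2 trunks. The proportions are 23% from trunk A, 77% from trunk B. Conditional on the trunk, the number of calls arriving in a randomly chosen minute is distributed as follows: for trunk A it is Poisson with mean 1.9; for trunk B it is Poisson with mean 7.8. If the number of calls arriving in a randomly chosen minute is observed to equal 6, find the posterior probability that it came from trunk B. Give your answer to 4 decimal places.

0.9777

Likelihoods P(X=6 | ·): A: 0.00977304; B: 0.128156.
Posterior ∝ prior × likelihood. Numerator for B: 0.77·0.128156 = 0.0986799.
Normalizing constant: 0.23·0.00977304 + 0.77·0.128156 = 0.100928.
P(B | observation) = 0.0986799 / 0.100928 = 0.977729.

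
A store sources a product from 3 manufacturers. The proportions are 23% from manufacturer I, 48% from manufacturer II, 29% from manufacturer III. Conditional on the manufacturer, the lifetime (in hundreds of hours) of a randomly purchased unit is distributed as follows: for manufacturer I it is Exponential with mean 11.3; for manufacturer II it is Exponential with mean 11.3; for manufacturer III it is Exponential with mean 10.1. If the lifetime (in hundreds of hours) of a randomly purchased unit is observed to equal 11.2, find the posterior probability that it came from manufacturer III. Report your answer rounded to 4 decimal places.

Likelihoods f(11.2 | ·): I: 0.0328451; II: 0.0328451; III: 0.0326652.
Posterior ∝ prior × likelihood. Numerator for III: 0.29·0.0326652 = 0.0094729.
Normalizing constant: 0.23·0.0328451 + 0.48·0.0328451 + 0.29·0.0326652 = 0.0327929.
P(III | observation) = 0.0094729 / 0.0327929 = 0.28887.

0.2889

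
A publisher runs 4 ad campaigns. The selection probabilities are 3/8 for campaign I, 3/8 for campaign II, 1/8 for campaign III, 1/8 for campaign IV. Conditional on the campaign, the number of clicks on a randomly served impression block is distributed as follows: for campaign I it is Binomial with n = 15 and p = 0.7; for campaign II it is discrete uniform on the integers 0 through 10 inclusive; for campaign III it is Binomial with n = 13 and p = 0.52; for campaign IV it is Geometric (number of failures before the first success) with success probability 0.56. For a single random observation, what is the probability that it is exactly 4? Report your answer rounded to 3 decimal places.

0.046

Conditional on each campaign, P(X = 4): I: 0.000580575; II: 0.0909091; III: 0.0707116; IV: 0.0209893.
By total probability, P(X = 4) = 0.375·0.000580575 + 0.375·0.0909091 + 0.125·0.0707116 + 0.125·0.0209893 = 0.0457712.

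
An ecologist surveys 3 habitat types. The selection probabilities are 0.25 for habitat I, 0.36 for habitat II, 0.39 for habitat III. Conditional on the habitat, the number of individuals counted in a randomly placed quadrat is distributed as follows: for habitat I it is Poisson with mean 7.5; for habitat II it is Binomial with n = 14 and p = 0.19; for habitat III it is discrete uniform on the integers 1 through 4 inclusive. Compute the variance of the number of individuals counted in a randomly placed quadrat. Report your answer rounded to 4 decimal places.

7.6876

Per component, I: μ=7.5, E[X²]=63.75; II: μ=2.66, E[X²]=9.2302; III: μ=2.5, E[X²]=7.5.
E[X] = 0.25·7.5 + 0.36·2.66 + 0.39·2.5 = 3.8076.
E[X²] = 0.25·63.75 + 0.36·9.2302 + 0.39·7.5 = 22.1854.
Var(X) = E[X²] − (E[X])² = 22.1854 − 14.4978 = 7.68755.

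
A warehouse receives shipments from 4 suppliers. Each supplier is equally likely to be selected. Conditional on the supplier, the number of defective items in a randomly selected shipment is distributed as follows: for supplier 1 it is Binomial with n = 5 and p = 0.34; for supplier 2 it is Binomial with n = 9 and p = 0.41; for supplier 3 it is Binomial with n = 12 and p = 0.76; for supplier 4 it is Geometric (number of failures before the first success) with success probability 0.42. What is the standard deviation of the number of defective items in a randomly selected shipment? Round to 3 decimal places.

Per component, 1: μ=1.7, E[X²]=4.012; 2: μ=3.69, E[X²]=15.7932; 3: μ=9.12, E[X²]=85.3632; 4: μ=1.38095, E[X²]=5.19501.
E[X] = 0.25·1.7 + 0.25·3.69 + 0.25·9.12 + 0.25·1.38095 = 3.97274.
E[X²] = 0.25·4.012 + 0.25·15.7932 + 0.25·85.3632 + 0.25·5.19501 = 27.5909.
Var(X) = E[X²] − (E[X])² = 27.5909 − 15.7826 = 11.8082.
SD(X) = √11.8082 = 3.43631.

3.436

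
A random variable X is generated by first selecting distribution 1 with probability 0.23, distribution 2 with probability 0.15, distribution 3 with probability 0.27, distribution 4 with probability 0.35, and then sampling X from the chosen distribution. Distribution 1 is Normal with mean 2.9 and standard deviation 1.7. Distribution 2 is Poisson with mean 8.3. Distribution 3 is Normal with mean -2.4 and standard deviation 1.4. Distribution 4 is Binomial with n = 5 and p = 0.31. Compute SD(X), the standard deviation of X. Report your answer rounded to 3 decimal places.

Per component, 1: μ=2.9, E[X²]=11.3; 2: μ=8.3, E[X²]=77.19; 3: μ=-2.4, E[X²]=7.72; 4: μ=1.55, E[X²]=3.472.
E[X] = 0.23·2.9 + 0.15·8.3 + 0.27·-2.4 + 0.35·1.55 = 1.8065.
E[X²] = 0.23·11.3 + 0.15·77.19 + 0.27·7.72 + 0.35·3.472 = 17.4771.
Var(X) = E[X²] − (E[X])² = 17.4771 − 3.26344 = 14.2137.
SD(X) = √14.2137 = 3.7701.

3.770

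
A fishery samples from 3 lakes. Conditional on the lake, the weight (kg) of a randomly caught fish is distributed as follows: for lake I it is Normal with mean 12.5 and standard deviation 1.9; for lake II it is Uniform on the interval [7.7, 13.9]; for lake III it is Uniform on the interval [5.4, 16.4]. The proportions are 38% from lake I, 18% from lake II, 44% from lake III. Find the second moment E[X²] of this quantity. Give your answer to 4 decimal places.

139.0317

For each component E[X²] = Var + (mean)², giving I: 159.86; II: 119.843; III: 128.893.
Overall E[X²] = 0.38·159.86 + 0.18·119.843 + 0.44·128.893 = 139.032.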